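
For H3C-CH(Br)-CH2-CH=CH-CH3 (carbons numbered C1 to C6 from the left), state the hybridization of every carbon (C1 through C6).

C1 is sp3: 4 σ bonds, 4 electron-density regions.
C2: 4 σ bonds — 4 electron domains, sp3.
C3 carries 4 σ bonds, giving a steric number of 4, so it is sp3.
C4 carries 3 σ bonds, plus one π bond, giving a steric number of 3, so it is sp2.
C5: 3 σ bonds, plus one π bond; 3 regions of electron density → sp2.
C6: 4 σ bonds — 4 electron domains, sp3.

C1 sp3, C2 sp3, C3 sp3, C4 sp2, C5 sp2, C6 sp3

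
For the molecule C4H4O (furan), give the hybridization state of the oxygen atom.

sp2

One O lone pair is in the aromatic π system (p orbital), the other is in an sp2 hybrid in the ring plane; O has two σ bonds + one in-plane lone pair → sp2.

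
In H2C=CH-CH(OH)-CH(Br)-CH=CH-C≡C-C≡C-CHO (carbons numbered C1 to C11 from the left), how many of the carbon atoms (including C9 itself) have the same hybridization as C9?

C9 is sp (two π bonds).
C1: sp2
C2: sp2
C3: sp3
C4: sp3
C5: sp2
C6: sp2
C7: sp ✓
C8: sp ✓
C9: sp ✓
C10: sp ✓
C11: sp2
4 carbons are sp.

4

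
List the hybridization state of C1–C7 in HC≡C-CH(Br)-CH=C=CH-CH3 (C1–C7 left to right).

C1 carries 2 σ bonds, plus two π bonds, giving a steric number of 2, so it is sp.
C2 is sp: 2 σ bonds, plus two π bonds, 2 electron-density regions.
C3 is sp3: 4 σ bonds, 4 electron-density regions.
C4: 3 σ bonds, plus one π bond; 3 regions of electron density → sp2.
C5: 2 σ bonds, plus two π bonds — 2 electron domains, sp.
C6 carries 3 σ bonds, plus one π bond, giving a steric number of 3, so it is sp2.
C7 has 4 σ bonds: steric number 4 → sp3.

C1 sp, C2 sp, C3 sp3, C4 sp2, C5 sp, C6 sp2, C7 sp3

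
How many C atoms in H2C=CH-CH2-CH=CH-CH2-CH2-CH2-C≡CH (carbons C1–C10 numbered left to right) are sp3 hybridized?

4

C1: sp2
C2: sp2
C3: sp3 ✓
C4: sp2
C5: sp2
C6: sp3 ✓
C7: sp3 ✓
C8: sp3 ✓
C9: sp
C10: sp
C3, C6, C7, C8 → 4 sp3 carbons.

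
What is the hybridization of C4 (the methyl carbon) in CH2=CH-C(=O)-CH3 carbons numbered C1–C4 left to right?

C4 (the methyl carbon) carries 4 σ bonds, giving a steric number of 4, so it is sp3.

sp3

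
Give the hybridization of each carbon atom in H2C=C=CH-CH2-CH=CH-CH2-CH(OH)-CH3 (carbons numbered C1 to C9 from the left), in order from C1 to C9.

C1 is sp2: 3 σ bonds, plus one π bond, 3 electron-density regions.
C2 has 2 σ bonds, plus two π bonds: steric number 2 → sp.
C3 is sp2: 3 σ bonds, plus one π bond, 3 electron-density regions.
C4: 4 σ bonds; 4 regions of electron density → sp3.
C5 is sp2: 3 σ bonds, plus one π bond, 3 electron-density regions.
C6 (3 σ bonds, plus one π bond) has steric number 3: sp2.
C7 has 4 σ bonds: steric number 4 → sp3.
C8: 4 σ bonds; 4 regions of electron density → sp3.
C9: 4 σ bonds; 4 regions of electron density → sp3.

C1 sp2, C2 sp, C3 sp2, C4 sp3, C5 sp2, C6 sp2, C7 sp3, C8 sp3, C9 sp3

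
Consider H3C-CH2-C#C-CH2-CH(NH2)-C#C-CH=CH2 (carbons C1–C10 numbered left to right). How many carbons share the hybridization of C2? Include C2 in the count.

C2 is sp3 (only σ bonds).
C1: sp3 ✓
C2: sp3 ✓
C3: sp
C4: sp
C5: sp3 ✓
C6: sp3 ✓
C7: sp
C8: sp
C9: sp2
C10: sp2
4 carbons are sp3.

4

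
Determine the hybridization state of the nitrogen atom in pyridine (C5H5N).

N has two σ bonds and one lone pair in the ring plane (steric number 3 → sp2); its p orbital contributes one electron to the aromatic π system via the C=N double bond.

sp²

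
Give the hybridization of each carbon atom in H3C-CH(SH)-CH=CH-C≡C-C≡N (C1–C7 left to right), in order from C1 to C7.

C1 is sp3: 4 σ bonds, 4 electron-density regions.
C2 has 4 σ bonds: steric number 4 → sp3.
C3 is sp2: 3 σ bonds, plus one π bond, 3 electron-density regions.
C4 has 3 σ bonds, plus one π bond: steric number 3 → sp2.
C5: 2 σ bonds, plus two π bonds — 2 electron domains, sp.
C6 is sp: 2 σ bonds, plus two π bonds, 2 electron-density regions.
C7 (2 σ bonds, plus two π bonds) has steric number 2: sp.

C1 sp3, C2 sp3, C3 sp2, C4 sp2, C5 sp, C6 sp, C7 sp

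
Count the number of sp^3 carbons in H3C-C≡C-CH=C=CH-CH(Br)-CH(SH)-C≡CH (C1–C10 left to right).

C1: sp3 ✓
C2: sp
C3: sp
C4: sp2
C5: sp
C6: sp2
C7: sp3 ✓
C8: sp3 ✓
C9: sp
C10: sp
C1, C7, C8 → 3 sp3 carbons.

3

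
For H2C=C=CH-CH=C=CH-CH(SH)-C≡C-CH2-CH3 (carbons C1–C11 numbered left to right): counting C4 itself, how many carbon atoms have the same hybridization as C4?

C4 is sp2 (one π bond).
C1: sp2 ✓
C2: sp
C3: sp2 ✓
C4: sp2 ✓
C5: sp
C6: sp2 ✓
C7: sp3
C8: sp
C9: sp
C10: sp3
C11: sp3
4 carbons are sp2.

4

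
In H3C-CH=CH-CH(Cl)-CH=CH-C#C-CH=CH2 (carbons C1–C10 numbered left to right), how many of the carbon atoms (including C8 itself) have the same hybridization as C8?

2

C8 is sp (two π bonds).
C1: sp3
C2: sp2
C3: sp2
C4: sp3
C5: sp2
C6: sp2
C7: sp ✓
C8: sp ✓
C9: sp2
C10: sp2
2 carbons are sp.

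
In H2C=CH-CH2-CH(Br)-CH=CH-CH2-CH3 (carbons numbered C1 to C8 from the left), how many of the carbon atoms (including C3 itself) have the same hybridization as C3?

4

C3 is sp3 (only σ bonds).
C1: sp2
C2: sp2
C3: sp3 ✓
C4: sp3 ✓
C5: sp2
C6: sp2
C7: sp3 ✓
C8: sp3 ✓
4 carbons are sp3.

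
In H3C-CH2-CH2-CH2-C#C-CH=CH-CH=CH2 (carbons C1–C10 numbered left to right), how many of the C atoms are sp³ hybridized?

C1: sp3 ✓
C2: sp3 ✓
C3: sp3 ✓
C4: sp3 ✓
C5: sp
C6: sp
C7: sp2
C8: sp2
C9: sp2
C10: sp2
C1, C2, C3, C4 → 4 sp3 carbons.

4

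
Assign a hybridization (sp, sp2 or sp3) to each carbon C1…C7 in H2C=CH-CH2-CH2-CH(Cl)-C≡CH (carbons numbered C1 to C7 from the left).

C1 sp2, C2 sp2, C3 sp3, C4 sp3, C5 sp3, C6 sp, C7 sp

C1 — 3 σ bonds, plus one π bond. Steric number 3, so sp2.
C2 has 3 σ bonds, plus one π bond: steric number 3 → sp2.
C3 carries 4 σ bonds, giving a steric number of 4, so it is sp3.
C4 carries 4 σ bonds, giving a steric number of 4, so it is sp3.
C5 (4 σ bonds) has steric number 4: sp3.
C6 is sp: 2 σ bonds, plus two π bonds, 2 electron-density regions.
C7 (2 σ bonds, plus two π bonds) has steric number 2: sp.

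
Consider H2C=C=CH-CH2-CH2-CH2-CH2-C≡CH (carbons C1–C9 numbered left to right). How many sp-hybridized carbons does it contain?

C1: sp2
C2: sp ✓
C3: sp2
C4: sp3
C5: sp3
C6: sp3
C7: sp3
C8: sp ✓
C9: sp ✓
C2, C8, C9 → 3 sp carbons.

3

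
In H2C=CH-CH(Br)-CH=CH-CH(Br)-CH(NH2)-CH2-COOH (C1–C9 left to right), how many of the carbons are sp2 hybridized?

C1: sp2 ✓
C2: sp2 ✓
C3: sp3
C4: sp2 ✓
C5: sp2 ✓
C6: sp3
C7: sp3
C8: sp3
C9: sp2 ✓
C1, C2, C4, C5, C9 → 5 sp2 carbons.

5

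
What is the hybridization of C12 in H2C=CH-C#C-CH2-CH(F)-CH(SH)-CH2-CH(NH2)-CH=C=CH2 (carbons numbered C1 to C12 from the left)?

sp²

C12 is sp2: 3 σ bonds, plus one π bond, 3 electron-density regions.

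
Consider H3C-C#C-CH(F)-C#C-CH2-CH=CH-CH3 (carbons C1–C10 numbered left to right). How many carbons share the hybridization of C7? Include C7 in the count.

C7 is sp3 (only σ bonds).
C1: sp3 ✓
C2: sp
C3: sp
C4: sp3 ✓
C5: sp
C6: sp
C7: sp3 ✓
C8: sp2
C9: sp2
C10: sp3 ✓
4 carbons are sp3.

4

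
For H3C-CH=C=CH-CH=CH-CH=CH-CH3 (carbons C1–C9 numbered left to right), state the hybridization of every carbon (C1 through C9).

C1 (4 σ bonds) has steric number 4: sp3.
C2 has 3 σ bonds, plus one π bond: steric number 3 → sp2.
C3 carries 2 σ bonds, plus two π bonds, giving a steric number of 2, so it is sp.
C4 is sp2: 3 σ bonds, plus one π bond, 3 electron-density regions.
C5: 3 σ bonds, plus one π bond; 3 regions of electron density → sp2.
C6 (3 σ bonds, plus one π bond) has steric number 3: sp2.
C7: 3 σ bonds, plus one π bond — 3 electron domains, sp2.
C8: 3 σ bonds, plus one π bond — 3 electron domains, sp2.
C9 has 4 σ bonds: steric number 4 → sp3.

C1 sp3, C2 sp2, C3 sp, C4 sp2, C5 sp2, C6 sp2, C7 sp2, C8 sp2, C9 sp3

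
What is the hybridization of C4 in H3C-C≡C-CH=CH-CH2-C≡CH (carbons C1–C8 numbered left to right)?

sp²

C4: 3 σ bonds, plus one π bond; 3 regions of electron density → sp2.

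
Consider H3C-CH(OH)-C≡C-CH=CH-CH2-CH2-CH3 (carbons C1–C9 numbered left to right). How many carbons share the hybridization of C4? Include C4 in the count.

C4 is sp (two π bonds).
C1: sp3
C2: sp3
C3: sp ✓
C4: sp ✓
C5: sp2
C6: sp2
C7: sp3
C8: sp3
C9: sp3
2 carbons are sp.

2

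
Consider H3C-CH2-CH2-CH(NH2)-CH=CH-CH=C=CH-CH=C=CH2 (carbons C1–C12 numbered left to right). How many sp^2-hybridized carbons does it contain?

C1: sp3
C2: sp3
C3: sp3
C4: sp3
C5: sp2 ✓
C6: sp2 ✓
C7: sp2 ✓
C8: sp
C9: sp2 ✓
C10: sp2 ✓
C11: sp
C12: sp2 ✓
C5, C6, C7, C9, C10, C12 → 6 sp2 carbons.

6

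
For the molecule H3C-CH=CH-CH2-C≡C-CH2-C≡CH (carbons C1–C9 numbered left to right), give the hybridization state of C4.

C4: 4 σ bonds — 4 electron domains, sp3.

sp^3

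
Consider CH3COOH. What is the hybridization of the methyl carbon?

sp3

The methyl carbon has 4 σ bonds: steric number 4 → sp3.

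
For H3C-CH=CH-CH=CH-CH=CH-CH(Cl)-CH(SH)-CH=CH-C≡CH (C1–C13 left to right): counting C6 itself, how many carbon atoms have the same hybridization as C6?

C6 is sp2 (one π bond).
C1: sp3
C2: sp2 ✓
C3: sp2 ✓
C4: sp2 ✓
C5: sp2 ✓
C6: sp2 ✓
C7: sp2 ✓
C8: sp3
C9: sp3
C10: sp2 ✓
C11: sp2 ✓
C12: sp
C13: sp
8 carbons are sp2.

8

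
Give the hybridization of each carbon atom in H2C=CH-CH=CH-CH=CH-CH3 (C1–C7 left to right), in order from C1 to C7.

C1 sp2, C2 sp2, C3 sp2, C4 sp2, C5 sp2, C6 sp2, C7 sp3

C1: 3 σ bonds, plus one π bond; 3 regions of electron density → sp2.
C2: 3 σ bonds, plus one π bond — 3 electron domains, sp2.
C3 carries 3 σ bonds, plus one π bond, giving a steric number of 3, so it is sp2.
C4: 3 σ bonds, plus one π bond; 3 regions of electron density → sp2.
C5 carries 3 σ bonds, plus one π bond, giving a steric number of 3, so it is sp2.
C6 — 3 σ bonds, plus one π bond. Steric number 3, so sp2.
C7 carries 4 σ bonds, giving a steric number of 4, so it is sp3.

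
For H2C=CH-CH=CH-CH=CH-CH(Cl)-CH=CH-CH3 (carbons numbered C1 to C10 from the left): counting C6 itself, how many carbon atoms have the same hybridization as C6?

C6 is sp2 (one π bond).
C1: sp2 ✓
C2: sp2 ✓
C3: sp2 ✓
C4: sp2 ✓
C5: sp2 ✓
C6: sp2 ✓
C7: sp3
C8: sp2 ✓
C9: sp2 ✓
C10: sp3
8 carbons are sp2.

8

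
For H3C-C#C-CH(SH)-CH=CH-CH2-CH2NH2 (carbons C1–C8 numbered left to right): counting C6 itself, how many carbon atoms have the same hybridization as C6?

C6 is sp2 (one π bond).
C1: sp3
C2: sp
C3: sp
C4: sp3
C5: sp2 ✓
C6: sp2 ✓
C7: sp3
C8: sp3
2 carbons are sp2.

2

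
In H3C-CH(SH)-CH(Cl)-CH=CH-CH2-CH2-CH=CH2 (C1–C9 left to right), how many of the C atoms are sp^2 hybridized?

C1: sp3
C2: sp3
C3: sp3
C4: sp2 ✓
C5: sp2 ✓
C6: sp3
C7: sp3
C8: sp2 ✓
C9: sp2 ✓
C4, C5, C8, C9 → 4 sp2 carbons.

4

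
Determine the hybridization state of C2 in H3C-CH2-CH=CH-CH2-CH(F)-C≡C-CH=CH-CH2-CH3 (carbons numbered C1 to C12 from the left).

C2 (4 σ bonds) has steric number 4: sp3.

sp³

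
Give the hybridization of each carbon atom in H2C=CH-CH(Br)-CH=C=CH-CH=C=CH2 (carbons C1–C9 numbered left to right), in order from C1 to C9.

C1: 3 σ bonds, plus one π bond — 3 electron domains, sp2.
C2: 3 σ bonds, plus one π bond — 3 electron domains, sp2.
C3: 4 σ bonds — 4 electron domains, sp3.
C4 has 3 σ bonds, plus one π bond: steric number 3 → sp2.
C5: 2 σ bonds, plus two π bonds; 2 regions of electron density → sp.
C6 has 3 σ bonds, plus one π bond: steric number 3 → sp2.
C7 has 3 σ bonds, plus one π bond: steric number 3 → sp2.
C8 has 2 σ bonds, plus two π bonds: steric number 2 → sp.
C9 is sp2: 3 σ bonds, plus one π bond, 3 electron-density regions.

C1 sp2, C2 sp2, C3 sp3, C4 sp2, C5 sp, C6 sp2, C7 sp2, C8 sp, C9 sp2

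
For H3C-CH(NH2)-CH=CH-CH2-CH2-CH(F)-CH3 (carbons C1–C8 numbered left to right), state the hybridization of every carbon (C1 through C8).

C1 sp3, C2 sp3, C3 sp2, C4 sp2, C5 sp3, C6 sp3, C7 sp3, C8 sp3

C1 has 4 σ bonds: steric number 4 → sp3.
C2 — 4 σ bonds. Steric number 4, so sp3.
C3 carries 3 σ bonds, plus one π bond, giving a steric number of 3, so it is sp2.
C4 carries 3 σ bonds, plus one π bond, giving a steric number of 3, so it is sp2.
C5 carries 4 σ bonds, giving a steric number of 4, so it is sp3.
C6 is sp3: 4 σ bonds, 4 electron-density regions.
C7 (4 σ bonds) has steric number 4: sp3.
C8: 4 σ bonds — 4 electron domains, sp3.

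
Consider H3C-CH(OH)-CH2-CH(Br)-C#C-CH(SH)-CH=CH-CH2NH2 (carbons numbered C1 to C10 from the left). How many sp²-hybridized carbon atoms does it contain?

2

C1: sp3
C2: sp3
C3: sp3
C4: sp3
C5: sp
C6: sp
C7: sp3
C8: sp2 ✓
C9: sp2 ✓
C10: sp3
C8, C9 → 2 sp2 carbons.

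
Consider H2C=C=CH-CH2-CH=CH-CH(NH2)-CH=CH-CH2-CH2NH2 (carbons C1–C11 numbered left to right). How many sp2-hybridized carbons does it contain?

6

C1: sp2 ✓
C2: sp
C3: sp2 ✓
C4: sp3
C5: sp2 ✓
C6: sp2 ✓
C7: sp3
C8: sp2 ✓
C9: sp2 ✓
C10: sp3
C11: sp3
C1, C3, C5, C6, C8, C9 → 6 sp2 carbons.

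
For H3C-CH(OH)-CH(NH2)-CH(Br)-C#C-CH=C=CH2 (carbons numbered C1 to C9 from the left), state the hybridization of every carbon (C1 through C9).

C1 has 4 σ bonds: steric number 4 → sp3.
C2 — 4 σ bonds. Steric number 4, so sp3.
C3: 4 σ bonds — 4 electron domains, sp3.
C4 carries 4 σ bonds, giving a steric number of 4, so it is sp3.
C5 — 2 σ bonds, plus two π bonds. Steric number 2, so sp.
C6 is sp: 2 σ bonds, plus two π bonds, 2 electron-density regions.
C7 (3 σ bonds, plus one π bond) has steric number 3: sp2.
C8 (2 σ bonds, plus two π bonds) has steric number 2: sp.
C9 — 3 σ bonds, plus one π bond. Steric number 3, so sp2.

C1 sp3, C2 sp3, C3 sp3, C4 sp3, C5 sp, C6 sp, C7 sp2, C8 sp, C9 sp2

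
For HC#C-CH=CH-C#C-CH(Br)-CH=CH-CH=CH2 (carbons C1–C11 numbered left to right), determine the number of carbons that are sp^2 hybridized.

C1: sp
C2: sp
C3: sp2 ✓
C4: sp2 ✓
C5: sp
C6: sp
C7: sp3
C8: sp2 ✓
C9: sp2 ✓
C10: sp2 ✓
C11: sp2 ✓
C3, C4, C8, C9, C10, C11 → 6 sp2 carbons.

6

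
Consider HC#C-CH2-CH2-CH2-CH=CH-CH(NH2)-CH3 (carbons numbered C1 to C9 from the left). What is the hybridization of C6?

C6 (3 σ bonds, plus one π bond) has steric number 3: sp2.

sp²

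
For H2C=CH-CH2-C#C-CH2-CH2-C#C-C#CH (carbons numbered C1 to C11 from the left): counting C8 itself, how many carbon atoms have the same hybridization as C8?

C8 is sp (two π bonds).
C1: sp2
C2: sp2
C3: sp3
C4: sp ✓
C5: sp ✓
C6: sp3
C7: sp3
C8: sp ✓
C9: sp ✓
C10: sp ✓
C11: sp ✓
6 carbons are sp.

6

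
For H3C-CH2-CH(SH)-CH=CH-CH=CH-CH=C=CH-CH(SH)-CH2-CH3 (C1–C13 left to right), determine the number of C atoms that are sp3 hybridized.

6

C1: sp3 ✓
C2: sp3 ✓
C3: sp3 ✓
C4: sp2
C5: sp2
C6: sp2
C7: sp2
C8: sp2
C9: sp
C10: sp2
C11: sp3 ✓
C12: sp3 ✓
C13: sp3 ✓
C1, C2, C3, C11, C12, C13 → 6 sp3 carbons.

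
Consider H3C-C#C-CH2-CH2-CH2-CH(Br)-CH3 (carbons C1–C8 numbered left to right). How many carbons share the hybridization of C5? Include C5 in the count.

C5 is sp3 (only σ bonds).
C1: sp3 ✓
C2: sp
C3: sp
C4: sp3 ✓
C5: sp3 ✓
C6: sp3 ✓
C7: sp3 ✓
C8: sp3 ✓
6 carbons are sp3.

6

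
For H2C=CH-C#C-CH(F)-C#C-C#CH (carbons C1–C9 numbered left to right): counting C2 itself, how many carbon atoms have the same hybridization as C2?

2

C2 is sp2 (one π bond).
C1: sp2 ✓
C2: sp2 ✓
C3: sp
C4: sp
C5: sp3
C6: sp
C7: sp
C8: sp
C9: sp
2 carbons are sp2.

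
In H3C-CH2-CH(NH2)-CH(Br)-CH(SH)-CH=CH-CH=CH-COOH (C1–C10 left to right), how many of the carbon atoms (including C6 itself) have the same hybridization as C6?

C6 is sp2 (one π bond).
C1: sp3
C2: sp3
C3: sp3
C4: sp3
C5: sp3
C6: sp2 ✓
C7: sp2 ✓
C8: sp2 ✓
C9: sp2 ✓
C10: sp2 ✓
5 carbons are sp2.

5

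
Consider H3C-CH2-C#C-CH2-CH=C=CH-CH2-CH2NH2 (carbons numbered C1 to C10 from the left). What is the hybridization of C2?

C2 is sp3: 4 σ bonds, 4 electron-density regions.

sp3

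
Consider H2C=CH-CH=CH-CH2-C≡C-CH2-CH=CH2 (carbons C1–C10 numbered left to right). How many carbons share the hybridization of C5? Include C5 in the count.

2

C5 is sp3 (only σ bonds).
C1: sp2
C2: sp2
C3: sp2
C4: sp2
C5: sp3 ✓
C6: sp
C7: sp
C8: sp3 ✓
C9: sp2
C10: sp2
2 carbons are sp3.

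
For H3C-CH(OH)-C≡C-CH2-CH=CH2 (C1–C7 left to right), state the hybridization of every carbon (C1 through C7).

C1 sp3, C2 sp3, C3 sp, C4 sp, C5 sp3, C6 sp2, C7 sp2

C1 — 4 σ bonds. Steric number 4, so sp3.
C2 is sp3: 4 σ bonds, 4 electron-density regions.
C3 is sp: 2 σ bonds, plus two π bonds, 2 electron-density regions.
C4: 2 σ bonds, plus two π bonds; 2 regions of electron density → sp.
C5 (4 σ bonds) has steric number 4: sp3.
C6 (3 σ bonds, plus one π bond) has steric number 3: sp2.
C7: 3 σ bonds, plus one π bond; 3 regions of electron density → sp2.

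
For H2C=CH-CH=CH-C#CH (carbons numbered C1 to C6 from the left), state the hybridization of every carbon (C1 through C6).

C1: 3 σ bonds, plus one π bond; 3 regions of electron density → sp2.
C2 has 3 σ bonds, plus one π bond: steric number 3 → sp2.
C3 (3 σ bonds, plus one π bond) has steric number 3: sp2.
C4: 3 σ bonds, plus one π bond; 3 regions of electron density → sp2.
C5 (2 σ bonds, plus two π bonds) has steric number 2: sp.
C6 is sp: 2 σ bonds, plus two π bonds, 2 electron-density regions.

C1 sp2, C2 sp2, C3 sp2, C4 sp2, C5 sp, C6 sp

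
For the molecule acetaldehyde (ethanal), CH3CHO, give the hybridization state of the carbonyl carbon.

sp²

The carbonyl carbon (3 σ bonds, plus one π bond) has steric number 3: sp2.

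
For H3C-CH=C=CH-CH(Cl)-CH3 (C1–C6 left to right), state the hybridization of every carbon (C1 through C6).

C1 sp3, C2 sp2, C3 sp, C4 sp2, C5 sp3, C6 sp3

C1: 4 σ bonds — 4 electron domains, sp3.
C2 (3 σ bonds, plus one π bond) has steric number 3: sp2.
C3 is sp: 2 σ bonds, plus two π bonds, 2 electron-density regions.
C4 carries 3 σ bonds, plus one π bond, giving a steric number of 3, so it is sp2.
C5 (4 σ bonds) has steric number 4: sp3.
C6 (4 σ bonds) has steric number 4: sp3.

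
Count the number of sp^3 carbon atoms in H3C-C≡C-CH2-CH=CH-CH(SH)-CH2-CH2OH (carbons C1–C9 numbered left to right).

5

C1: sp3 ✓
C2: sp
C3: sp
C4: sp3 ✓
C5: sp2
C6: sp2
C7: sp3 ✓
C8: sp3 ✓
C9: sp3 ✓
C1, C4, C7, C8, C9 → 5 sp3 carbons.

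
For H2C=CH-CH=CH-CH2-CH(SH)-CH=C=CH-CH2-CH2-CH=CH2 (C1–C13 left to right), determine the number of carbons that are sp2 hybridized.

C1: sp2 ✓
C2: sp2 ✓
C3: sp2 ✓
C4: sp2 ✓
C5: sp3
C6: sp3
C7: sp2 ✓
C8: sp
C9: sp2 ✓
C10: sp3
C11: sp3
C12: sp2 ✓
C13: sp2 ✓
C1, C2, C3, C4, C7, C9, C12, C13 → 8 sp2 carbons.

8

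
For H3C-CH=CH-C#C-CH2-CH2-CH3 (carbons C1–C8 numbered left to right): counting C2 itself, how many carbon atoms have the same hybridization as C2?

2

C2 is sp2 (one π bond).
C1: sp3
C2: sp2 ✓
C3: sp2 ✓
C4: sp
C5: sp
C6: sp3
C7: sp3
C8: sp3
2 carbons are sp2.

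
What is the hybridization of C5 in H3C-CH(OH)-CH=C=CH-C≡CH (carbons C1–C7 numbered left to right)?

sp^2

C5 — 3 σ bonds, plus one π bond. Steric number 3, so sp2.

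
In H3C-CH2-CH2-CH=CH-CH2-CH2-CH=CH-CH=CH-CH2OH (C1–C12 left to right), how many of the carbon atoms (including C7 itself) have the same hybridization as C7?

C7 is sp3 (only σ bonds).
C1: sp3 ✓
C2: sp3 ✓
C3: sp3 ✓
C4: sp2
C5: sp2
C6: sp3 ✓
C7: sp3 ✓
C8: sp2
C9: sp2
C10: sp2
C11: sp2
C12: sp3 ✓
6 carbons are sp3.

6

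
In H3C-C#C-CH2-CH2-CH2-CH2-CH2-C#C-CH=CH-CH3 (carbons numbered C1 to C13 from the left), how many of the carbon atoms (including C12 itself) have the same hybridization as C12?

C12 is sp2 (one π bond).
C1: sp3
C2: sp
C3: sp
C4: sp3
C5: sp3
C6: sp3
C7: sp3
C8: sp3
C9: sp
C10: sp
C11: sp2 ✓
C12: sp2 ✓
C13: sp3
2 carbons are sp2.

2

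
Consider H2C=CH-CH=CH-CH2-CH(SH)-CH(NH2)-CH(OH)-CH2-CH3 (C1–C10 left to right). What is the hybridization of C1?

sp2

C1: 3 σ bonds, plus one π bond; 3 regions of electron density → sp2.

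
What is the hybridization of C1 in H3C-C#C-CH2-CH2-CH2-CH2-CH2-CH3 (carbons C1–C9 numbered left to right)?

C1: 4 σ bonds — 4 electron domains, sp3.

sp^3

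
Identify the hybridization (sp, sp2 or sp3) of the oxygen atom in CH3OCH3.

sp3

Two σ bonds + two lone pairs = steric number 4 → sp3.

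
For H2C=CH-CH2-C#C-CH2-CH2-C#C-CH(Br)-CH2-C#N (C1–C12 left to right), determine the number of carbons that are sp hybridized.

C1: sp2
C2: sp2
C3: sp3
C4: sp ✓
C5: sp ✓
C6: sp3
C7: sp3
C8: sp ✓
C9: sp ✓
C10: sp3
C11: sp3
C12: sp ✓
C4, C5, C8, C9, C12 → 5 sp carbons.

5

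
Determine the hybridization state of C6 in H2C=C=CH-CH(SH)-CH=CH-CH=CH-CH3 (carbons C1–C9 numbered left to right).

C6: 3 σ bonds, plus one π bond; 3 regions of electron density → sp2.

sp2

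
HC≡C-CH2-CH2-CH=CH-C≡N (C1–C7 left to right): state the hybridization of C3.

sp3

C3 carries 4 σ bonds, giving a steric number of 4, so it is sp3.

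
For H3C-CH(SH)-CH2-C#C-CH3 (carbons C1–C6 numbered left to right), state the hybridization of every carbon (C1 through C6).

C1: 4 σ bonds — 4 electron domains, sp3.
C2 has 4 σ bonds: steric number 4 → sp3.
C3: 4 σ bonds; 4 regions of electron density → sp3.
C4 (2 σ bonds, plus two π bonds) has steric number 2: sp.
C5 carries 2 σ bonds, plus two π bonds, giving a steric number of 2, so it is sp.
C6 carries 4 σ bonds, giving a steric number of 4, so it is sp3.

C1 sp3, C2 sp3, C3 sp3, C4 sp, C5 sp, C6 sp3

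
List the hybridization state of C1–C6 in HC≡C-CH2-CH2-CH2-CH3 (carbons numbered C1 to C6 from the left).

C1: 2 σ bonds, plus two π bonds; 2 regions of electron density → sp.
C2 carries 2 σ bonds, plus two π bonds, giving a steric number of 2, so it is sp.
C3 carries 4 σ bonds, giving a steric number of 4, so it is sp3.
C4 (4 σ bonds) has steric number 4: sp3.
C5 has 4 σ bonds: steric number 4 → sp3.
C6 carries 4 σ bonds, giving a steric number of 4, so it is sp3.

C1 sp, C2 sp, C3 sp3, C4 sp3, C5 sp3, C6 sp3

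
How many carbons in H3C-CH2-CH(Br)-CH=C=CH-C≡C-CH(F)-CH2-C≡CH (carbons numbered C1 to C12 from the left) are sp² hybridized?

C1: sp3
C2: sp3
C3: sp3
C4: sp2 ✓
C5: sp
C6: sp2 ✓
C7: sp
C8: sp
C9: sp3
C10: sp3
C11: sp
C12: sp
C4, C6 → 2 sp2 carbons.

2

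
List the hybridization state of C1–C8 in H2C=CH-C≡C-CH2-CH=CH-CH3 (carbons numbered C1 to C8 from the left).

C1 sp2, C2 sp2, C3 sp, C4 sp, C5 sp3, C6 sp2, C7 sp2, C8 sp3

C1: 3 σ bonds, plus one π bond — 3 electron domains, sp2.
C2: 3 σ bonds, plus one π bond — 3 electron domains, sp2.
C3 (2 σ bonds, plus two π bonds) has steric number 2: sp.
C4 carries 2 σ bonds, plus two π bonds, giving a steric number of 2, so it is sp.
C5: 4 σ bonds — 4 electron domains, sp3.
C6: 3 σ bonds, plus one π bond — 3 electron domains, sp2.
C7: 3 σ bonds, plus one π bond — 3 electron domains, sp2.
C8 (4 σ bonds) has steric number 4: sp3.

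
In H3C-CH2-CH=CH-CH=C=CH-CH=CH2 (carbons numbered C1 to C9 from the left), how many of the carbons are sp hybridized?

C1: sp3
C2: sp3
C3: sp2
C4: sp2
C5: sp2
C6: sp ✓
C7: sp2
C8: sp2
C9: sp2
C6 → 1 sp carbon.

1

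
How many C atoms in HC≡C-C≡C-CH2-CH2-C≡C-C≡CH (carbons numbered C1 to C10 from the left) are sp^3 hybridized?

2

C1: sp
C2: sp
C3: sp
C4: sp
C5: sp3 ✓
C6: sp3 ✓
C7: sp
C8: sp
C9: sp
C10: sp
C5, C6 → 2 sp3 carbons.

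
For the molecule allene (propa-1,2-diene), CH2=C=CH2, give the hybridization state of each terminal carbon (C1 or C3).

Each terminal carbon (C1 or C3) has 3 σ bonds, plus one π bond: steric number 3 → sp2.

sp^2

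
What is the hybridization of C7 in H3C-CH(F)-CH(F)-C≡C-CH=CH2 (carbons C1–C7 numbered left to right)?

sp2

C7 is sp2: 3 σ bonds, plus one π bond, 3 electron-density regions.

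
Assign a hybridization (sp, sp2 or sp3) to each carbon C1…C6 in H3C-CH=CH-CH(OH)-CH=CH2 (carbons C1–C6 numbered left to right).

C1 sp3, C2 sp2, C3 sp2, C4 sp3, C5 sp2, C6 sp2

C1 — 4 σ bonds. Steric number 4, so sp3.
C2 is sp2: 3 σ bonds, plus one π bond, 3 electron-density regions.
C3 is sp2: 3 σ bonds, plus one π bond, 3 electron-density regions.
C4 — 4 σ bonds. Steric number 4, so sp3.
C5: 3 σ bonds, plus one π bond — 3 electron domains, sp2.
C6 is sp2: 3 σ bonds, plus one π bond, 3 electron-density regions.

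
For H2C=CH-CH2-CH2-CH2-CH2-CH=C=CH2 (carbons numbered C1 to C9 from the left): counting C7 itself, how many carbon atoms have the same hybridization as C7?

C7 is sp2 (one π bond).
C1: sp2 ✓
C2: sp2 ✓
C3: sp3
C4: sp3
C5: sp3
C6: sp3
C7: sp2 ✓
C8: sp
C9: sp2 ✓
4 carbons are sp2.

4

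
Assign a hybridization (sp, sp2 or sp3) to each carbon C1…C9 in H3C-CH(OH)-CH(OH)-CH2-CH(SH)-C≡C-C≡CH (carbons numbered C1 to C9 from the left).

C1 sp3, C2 sp3, C3 sp3, C4 sp3, C5 sp3, C6 sp, C7 sp, C8 sp, C9 sp

C1 (4 σ bonds) has steric number 4: sp3.
C2 has 4 σ bonds: steric number 4 → sp3.
C3: 4 σ bonds — 4 electron domains, sp3.
C4 is sp3: 4 σ bonds, 4 electron-density regions.
C5 (4 σ bonds) has steric number 4: sp3.
C6 (2 σ bonds, plus two π bonds) has steric number 2: sp.
C7 has 2 σ bonds, plus two π bonds: steric number 2 → sp.
C8 has 2 σ bonds, plus two π bonds: steric number 2 → sp.
C9 has 2 σ bonds, plus two π bonds: steric number 2 → sp.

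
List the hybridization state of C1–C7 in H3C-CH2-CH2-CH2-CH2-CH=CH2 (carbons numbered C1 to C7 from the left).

C1 — 4 σ bonds. Steric number 4, so sp3.
C2 has 4 σ bonds: steric number 4 → sp3.
C3 has 4 σ bonds: steric number 4 → sp3.
C4 (4 σ bonds) has steric number 4: sp3.
C5 (4 σ bonds) has steric number 4: sp3.
C6: 3 σ bonds, plus one π bond; 3 regions of electron density → sp2.
C7 has 3 σ bonds, plus one π bond: steric number 3 → sp2.

C1 sp3, C2 sp3, C3 sp3, C4 sp3, C5 sp3, C6 sp2, C7 sp2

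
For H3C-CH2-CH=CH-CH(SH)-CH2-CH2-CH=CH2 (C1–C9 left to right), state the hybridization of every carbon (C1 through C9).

C1 is sp3: 4 σ bonds, 4 electron-density regions.
C2 (4 σ bonds) has steric number 4: sp3.
C3 (3 σ bonds, plus one π bond) has steric number 3: sp2.
C4: 3 σ bonds, plus one π bond — 3 electron domains, sp2.
C5 is sp3: 4 σ bonds, 4 electron-density regions.
C6 is sp3: 4 σ bonds, 4 electron-density regions.
C7 has 4 σ bonds: steric number 4 → sp3.
C8: 3 σ bonds, plus one π bond; 3 regions of electron density → sp2.
C9 is sp2: 3 σ bonds, plus one π bond, 3 electron-density regions.

C1 sp3, C2 sp3, C3 sp2, C4 sp2, C5 sp3, C6 sp3, C7 sp3, C8 sp2, C9 sp2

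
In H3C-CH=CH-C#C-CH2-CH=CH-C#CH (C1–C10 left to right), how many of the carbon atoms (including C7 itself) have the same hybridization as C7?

C7 is sp2 (one π bond).
C1: sp3
C2: sp2 ✓
C3: sp2 ✓
C4: sp
C5: sp
C6: sp3
C7: sp2 ✓
C8: sp2 ✓
C9: sp
C10: sp
4 carbons are sp2.

4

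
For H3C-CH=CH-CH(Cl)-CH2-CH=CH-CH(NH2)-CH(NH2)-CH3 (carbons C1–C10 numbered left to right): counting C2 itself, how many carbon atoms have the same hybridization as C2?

4

C2 is sp2 (one π bond).
C1: sp3
C2: sp2 ✓
C3: sp2 ✓
C4: sp3
C5: sp3
C6: sp2 ✓
C7: sp2 ✓
C8: sp3
C9: sp3
C10: sp3
4 carbons are sp2.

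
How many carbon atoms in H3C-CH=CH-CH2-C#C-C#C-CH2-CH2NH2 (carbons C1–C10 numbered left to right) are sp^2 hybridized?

C1: sp3
C2: sp2 ✓
C3: sp2 ✓
C4: sp3
C5: sp
C6: sp
C7: sp
C8: sp
C9: sp3
C10: sp3
C2, C3 → 2 sp2 carbons.

2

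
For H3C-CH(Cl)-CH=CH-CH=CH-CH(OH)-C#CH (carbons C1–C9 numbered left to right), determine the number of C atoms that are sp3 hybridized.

C1: sp3 ✓
C2: sp3 ✓
C3: sp2
C4: sp2
C5: sp2
C6: sp2
C7: sp3 ✓
C8: sp
C9: sp
C1, C2, C7 → 3 sp3 carbons.

3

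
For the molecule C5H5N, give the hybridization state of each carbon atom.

Each carbon atom (3 σ bonds, plus one π bond) has steric number 3: sp2.

sp2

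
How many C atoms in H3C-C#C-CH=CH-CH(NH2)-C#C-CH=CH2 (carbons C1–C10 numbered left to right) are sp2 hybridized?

C1: sp3
C2: sp
C3: sp
C4: sp2 ✓
C5: sp2 ✓
C6: sp3
C7: sp
C8: sp
C9: sp2 ✓
C10: sp2 ✓
C4, C5, C9, C10 → 4 sp2 carbons.

4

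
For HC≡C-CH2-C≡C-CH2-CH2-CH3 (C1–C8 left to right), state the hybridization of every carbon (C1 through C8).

C1 has 2 σ bonds, plus two π bonds: steric number 2 → sp.
C2 is sp: 2 σ bonds, plus two π bonds, 2 electron-density regions.
C3: 4 σ bonds — 4 electron domains, sp3.
C4 has 2 σ bonds, plus two π bonds: steric number 2 → sp.
C5: 2 σ bonds, plus two π bonds; 2 regions of electron density → sp.
C6 — 4 σ bonds. Steric number 4, so sp3.
C7 has 4 σ bonds: steric number 4 → sp3.
C8 (4 σ bonds) has steric number 4: sp3.

C1 sp, C2 sp, C3 sp3, C4 sp, C5 sp, C6 sp3, C7 sp3, C8 sp3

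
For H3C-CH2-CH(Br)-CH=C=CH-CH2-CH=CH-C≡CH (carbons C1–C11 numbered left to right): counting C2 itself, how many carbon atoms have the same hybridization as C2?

C2 is sp3 (only σ bonds).
C1: sp3 ✓
C2: sp3 ✓
C3: sp3 ✓
C4: sp2
C5: sp
C6: sp2
C7: sp3 ✓
C8: sp2
C9: sp2
C10: sp
C11: sp
4 carbons are sp3.

4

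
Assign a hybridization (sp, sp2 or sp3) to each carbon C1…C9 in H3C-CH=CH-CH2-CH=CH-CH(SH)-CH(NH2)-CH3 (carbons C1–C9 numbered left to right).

C1 sp3, C2 sp2, C3 sp2, C4 sp3, C5 sp2, C6 sp2, C7 sp3, C8 sp3, C9 sp3

C1 — 4 σ bonds. Steric number 4, so sp3.
C2 has 3 σ bonds, plus one π bond: steric number 3 → sp2.
C3 is sp2: 3 σ bonds, plus one π bond, 3 electron-density regions.
C4 is sp3: 4 σ bonds, 4 electron-density regions.
C5 has 3 σ bonds, plus one π bond: steric number 3 → sp2.
C6: 3 σ bonds, plus one π bond — 3 electron domains, sp2.
C7 (4 σ bonds) has steric number 4: sp3.
C8: 4 σ bonds — 4 electron domains, sp3.
C9 — 4 σ bonds. Steric number 4, so sp3.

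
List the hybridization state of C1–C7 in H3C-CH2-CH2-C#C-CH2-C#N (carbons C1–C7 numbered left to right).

C1 has 4 σ bonds: steric number 4 → sp3.
C2: 4 σ bonds; 4 regions of electron density → sp3.
C3: 4 σ bonds; 4 regions of electron density → sp3.
C4 is sp: 2 σ bonds, plus two π bonds, 2 electron-density regions.
C5: 2 σ bonds, plus two π bonds — 2 electron domains, sp.
C6 is sp3: 4 σ bonds, 4 electron-density regions.
C7: 2 σ bonds, plus two π bonds; 2 regions of electron density → sp.

C1 sp3, C2 sp3, C3 sp3, C4 sp, C5 sp, C6 sp3, C7 sp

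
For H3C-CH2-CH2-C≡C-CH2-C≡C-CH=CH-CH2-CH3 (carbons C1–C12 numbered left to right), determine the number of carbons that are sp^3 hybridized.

6

C1: sp3 ✓
C2: sp3 ✓
C3: sp3 ✓
C4: sp
C5: sp
C6: sp3 ✓
C7: sp
C8: sp
C9: sp2
C10: sp2
C11: sp3 ✓
C12: sp3 ✓
C1, C2, C3, C6, C11, C12 → 6 sp3 carbons.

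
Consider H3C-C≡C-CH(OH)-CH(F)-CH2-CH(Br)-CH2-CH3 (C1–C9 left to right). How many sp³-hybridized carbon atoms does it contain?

7

C1: sp3 ✓
C2: sp
C3: sp
C4: sp3 ✓
C5: sp3 ✓
C6: sp3 ✓
C7: sp3 ✓
C8: sp3 ✓
C9: sp3 ✓
C1, C4, C5, C6, C7, C8, C9 → 7 sp3 carbons.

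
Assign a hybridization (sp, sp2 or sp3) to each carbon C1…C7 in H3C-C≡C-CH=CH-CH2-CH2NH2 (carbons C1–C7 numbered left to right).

C1 sp3, C2 sp, C3 sp, C4 sp2, C5 sp2, C6 sp3, C7 sp3

C1: 4 σ bonds — 4 electron domains, sp3.
C2 has 2 σ bonds, plus two π bonds: steric number 2 → sp.
C3 has 2 σ bonds, plus two π bonds: steric number 2 → sp.
C4 — 3 σ bonds, plus one π bond. Steric number 3, so sp2.
C5: 3 σ bonds, plus one π bond — 3 electron domains, sp2.
C6 is sp3: 4 σ bonds, 4 electron-density regions.
C7 — 4 σ bonds. Steric number 4, so sp3.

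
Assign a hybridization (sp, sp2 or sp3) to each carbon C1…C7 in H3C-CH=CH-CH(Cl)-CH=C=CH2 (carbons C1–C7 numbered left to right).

C1 sp3, C2 sp2, C3 sp2, C4 sp3, C5 sp2, C6 sp, C7 sp2

C1 is sp3: 4 σ bonds, 4 electron-density regions.
C2: 3 σ bonds, plus one π bond; 3 regions of electron density → sp2.
C3 — 3 σ bonds, plus one π bond. Steric number 3, so sp2.
C4 — 4 σ bonds. Steric number 4, so sp3.
C5: 3 σ bonds, plus one π bond — 3 electron domains, sp2.
C6 carries 2 σ bonds, plus two π bonds, giving a steric number of 2, so it is sp.
C7 (3 σ bonds, plus one π bond) has steric number 3: sp2.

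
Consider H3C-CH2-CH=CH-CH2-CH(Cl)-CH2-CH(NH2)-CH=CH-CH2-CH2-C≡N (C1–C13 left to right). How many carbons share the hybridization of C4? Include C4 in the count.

4

C4 is sp2 (one π bond).
C1: sp3
C2: sp3
C3: sp2 ✓
C4: sp2 ✓
C5: sp3
C6: sp3
C7: sp3
C8: sp3
C9: sp2 ✓
C10: sp2 ✓
C11: sp3
C12: sp3
C13: sp
4 carbons are sp2.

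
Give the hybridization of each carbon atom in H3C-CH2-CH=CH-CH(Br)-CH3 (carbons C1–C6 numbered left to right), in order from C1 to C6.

C1 is sp3: 4 σ bonds, 4 electron-density regions.
C2 has 4 σ bonds: steric number 4 → sp3.
C3 is sp2: 3 σ bonds, plus one π bond, 3 electron-density regions.
C4 carries 3 σ bonds, plus one π bond, giving a steric number of 3, so it is sp2.
C5 is sp3: 4 σ bonds, 4 electron-density regions.
C6 is sp3: 4 σ bonds, 4 electron-density regions.

C1 sp3, C2 sp3, C3 sp2, C4 sp2, C5 sp3, C6 sp3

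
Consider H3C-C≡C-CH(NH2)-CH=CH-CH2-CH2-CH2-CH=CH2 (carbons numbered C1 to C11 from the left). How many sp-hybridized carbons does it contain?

C1: sp3
C2: sp ✓
C3: sp ✓
C4: sp3
C5: sp2
C6: sp2
C7: sp3
C8: sp3
C9: sp3
C10: sp2
C11: sp2
C2, C3 → 2 sp carbons.

2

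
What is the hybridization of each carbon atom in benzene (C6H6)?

Every ring carbon has three σ bonds and contributes one p electron to the aromatic π system.

sp^2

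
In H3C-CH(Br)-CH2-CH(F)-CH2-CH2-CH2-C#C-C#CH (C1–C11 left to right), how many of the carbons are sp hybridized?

C1: sp3
C2: sp3
C3: sp3
C4: sp3
C5: sp3
C6: sp3
C7: sp3
C8: sp ✓
C9: sp ✓
C10: sp ✓
C11: sp ✓
C8, C9, C10, C11 → 4 sp carbons.

4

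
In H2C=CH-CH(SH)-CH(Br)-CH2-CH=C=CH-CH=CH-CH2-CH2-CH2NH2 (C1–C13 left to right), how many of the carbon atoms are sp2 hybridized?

6

C1: sp2 ✓
C2: sp2 ✓
C3: sp3
C4: sp3
C5: sp3
C6: sp2 ✓
C7: sp
C8: sp2 ✓
C9: sp2 ✓
C10: sp2 ✓
C11: sp3
C12: sp3
C13: sp3
C1, C2, C6, C8, C9, C10 → 6 sp2 carbons.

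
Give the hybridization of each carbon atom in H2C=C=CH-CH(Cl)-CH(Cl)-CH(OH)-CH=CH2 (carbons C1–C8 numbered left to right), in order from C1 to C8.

C1 sp2, C2 sp, C3 sp2, C4 sp3, C5 sp3, C6 sp3, C7 sp2, C8 sp2

C1 (3 σ bonds, plus one π bond) has steric number 3: sp2.
C2: 2 σ bonds, plus two π bonds — 2 electron domains, sp.
C3: 3 σ bonds, plus one π bond; 3 regions of electron density → sp2.
C4: 4 σ bonds; 4 regions of electron density → sp3.
C5 — 4 σ bonds. Steric number 4, so sp3.
C6 is sp3: 4 σ bonds, 4 electron-density regions.
C7: 3 σ bonds, plus one π bond; 3 regions of electron density → sp2.
C8: 3 σ bonds, plus one π bond; 3 regions of electron density → sp2.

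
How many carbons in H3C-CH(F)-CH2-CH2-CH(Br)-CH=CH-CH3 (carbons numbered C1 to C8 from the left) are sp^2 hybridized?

C1: sp3
C2: sp3
C3: sp3
C4: sp3
C5: sp3
C6: sp2 ✓
C7: sp2 ✓
C8: sp3
C6, C7 → 2 sp2 carbons.

2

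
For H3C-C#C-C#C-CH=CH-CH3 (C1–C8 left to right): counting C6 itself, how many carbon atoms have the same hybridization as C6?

C6 is sp2 (one π bond).
C1: sp3
C2: sp
C3: sp
C4: sp
C5: sp
C6: sp2 ✓
C7: sp2 ✓
C8: sp3
2 carbons are sp2.

2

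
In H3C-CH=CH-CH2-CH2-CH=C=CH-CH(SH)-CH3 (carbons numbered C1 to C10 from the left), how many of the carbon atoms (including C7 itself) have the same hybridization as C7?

C7 is sp (two π bonds).
C1: sp3
C2: sp2
C3: sp2
C4: sp3
C5: sp3
C6: sp2
C7: sp ✓
C8: sp2
C9: sp3
C10: sp3
1 carbon is sp.

1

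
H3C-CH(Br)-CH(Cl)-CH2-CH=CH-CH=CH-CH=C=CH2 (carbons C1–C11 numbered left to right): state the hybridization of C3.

sp^3

C3: 4 σ bonds — 4 electron domains, sp3.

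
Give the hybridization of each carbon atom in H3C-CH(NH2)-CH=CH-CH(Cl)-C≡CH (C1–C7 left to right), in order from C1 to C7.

C1 sp3, C2 sp3, C3 sp2, C4 sp2, C5 sp3, C6 sp, C7 sp

C1: 4 σ bonds — 4 electron domains, sp3.
C2 carries 4 σ bonds, giving a steric number of 4, so it is sp3.
C3 has 3 σ bonds, plus one π bond: steric number 3 → sp2.
C4 is sp2: 3 σ bonds, plus one π bond, 3 electron-density regions.
C5: 4 σ bonds — 4 electron domains, sp3.
C6: 2 σ bonds, plus two π bonds; 2 regions of electron density → sp.
C7 has 2 σ bonds, plus two π bonds: steric number 2 → sp.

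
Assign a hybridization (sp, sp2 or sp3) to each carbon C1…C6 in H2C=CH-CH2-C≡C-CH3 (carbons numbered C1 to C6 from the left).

C1 is sp2: 3 σ bonds, plus one π bond, 3 electron-density regions.
C2: 3 σ bonds, plus one π bond — 3 electron domains, sp2.
C3 carries 4 σ bonds, giving a steric number of 4, so it is sp3.
C4: 2 σ bonds, plus two π bonds; 2 regions of electron density → sp.
C5: 2 σ bonds, plus two π bonds; 2 regions of electron density → sp.
C6 (4 σ bonds) has steric number 4: sp3.

C1 sp2, C2 sp2, C3 sp3, C4 sp, C5 sp, C6 sp3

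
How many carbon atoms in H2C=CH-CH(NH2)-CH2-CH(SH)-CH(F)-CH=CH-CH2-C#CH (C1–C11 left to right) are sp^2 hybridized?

4

C1: sp2 ✓
C2: sp2 ✓
C3: sp3
C4: sp3
C5: sp3
C6: sp3
C7: sp2 ✓
C8: sp2 ✓
C9: sp3
C10: sp
C11: sp
C1, C2, C7, C8 → 4 sp2 carbons.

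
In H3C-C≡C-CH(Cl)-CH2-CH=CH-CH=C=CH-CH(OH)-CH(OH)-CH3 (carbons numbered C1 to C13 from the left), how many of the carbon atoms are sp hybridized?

C1: sp3
C2: sp ✓
C3: sp ✓
C4: sp3
C5: sp3
C6: sp2
C7: sp2
C8: sp2
C9: sp ✓
C10: sp2
C11: sp3
C12: sp3
C13: sp3
C2, C3, C9 → 3 sp carbons.

3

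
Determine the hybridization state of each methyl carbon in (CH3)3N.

sp^3

Each methyl carbon: 4 σ bonds — 4 electron domains, sp3.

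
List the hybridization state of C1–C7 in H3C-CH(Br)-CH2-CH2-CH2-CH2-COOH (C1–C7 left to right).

C1: 4 σ bonds; 4 regions of electron density → sp3.
C2 — 4 σ bonds. Steric number 4, so sp3.
C3 carries 4 σ bonds, giving a steric number of 4, so it is sp3.
C4 carries 4 σ bonds, giving a steric number of 4, so it is sp3.
C5 has 4 σ bonds: steric number 4 → sp3.
C6 — 4 σ bonds. Steric number 4, so sp3.
C7 (3 σ bonds, plus one π bond) has steric number 3: sp2.

C1 sp3, C2 sp3, C3 sp3, C4 sp3, C5 sp3, C6 sp3, C7 sp2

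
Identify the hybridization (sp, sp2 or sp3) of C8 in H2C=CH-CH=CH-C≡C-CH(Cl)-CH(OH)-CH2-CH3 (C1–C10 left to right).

C8 has 4 σ bonds: steric number 4 → sp3.

sp^3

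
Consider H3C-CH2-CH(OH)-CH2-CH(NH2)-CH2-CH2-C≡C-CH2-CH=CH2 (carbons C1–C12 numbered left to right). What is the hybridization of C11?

sp^2

C11: 3 σ bonds, plus one π bond; 3 regions of electron density → sp2.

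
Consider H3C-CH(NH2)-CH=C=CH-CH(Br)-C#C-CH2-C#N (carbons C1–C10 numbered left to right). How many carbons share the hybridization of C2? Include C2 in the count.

C2 is sp3 (only σ bonds).
C1: sp3 ✓
C2: sp3 ✓
C3: sp2
C4: sp
C5: sp2
C6: sp3 ✓
C7: sp
C8: sp
C9: sp3 ✓
C10: sp
4 carbons are sp3.

4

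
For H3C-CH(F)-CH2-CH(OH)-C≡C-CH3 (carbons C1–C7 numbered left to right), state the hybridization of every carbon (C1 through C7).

C1 (4 σ bonds) has steric number 4: sp3.
C2: 4 σ bonds; 4 regions of electron density → sp3.
C3 carries 4 σ bonds, giving a steric number of 4, so it is sp3.
C4 — 4 σ bonds. Steric number 4, so sp3.
C5 has 2 σ bonds, plus two π bonds: steric number 2 → sp.
C6 — 2 σ bonds, plus two π bonds. Steric number 2, so sp.
C7 carries 4 σ bonds, giving a steric number of 4, so it is sp3.

C1 sp3, C2 sp3, C3 sp3, C4 sp3, C5 sp, C6 sp, C7 sp3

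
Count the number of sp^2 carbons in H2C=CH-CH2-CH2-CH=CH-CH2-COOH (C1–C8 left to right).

5

C1: sp2 ✓
C2: sp2 ✓
C3: sp3
C4: sp3
C5: sp2 ✓
C6: sp2 ✓
C7: sp3
C8: sp2 ✓
C1, C2, C5, C6, C8 → 5 sp2 carbons.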